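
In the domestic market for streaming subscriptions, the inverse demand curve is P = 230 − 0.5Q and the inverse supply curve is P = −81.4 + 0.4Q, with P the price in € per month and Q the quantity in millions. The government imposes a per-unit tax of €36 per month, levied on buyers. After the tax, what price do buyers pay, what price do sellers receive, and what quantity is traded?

Buyers pay €77; sellers receive €41; quantity = 306.

Inverting to Q(P) form: Qd = 460 − 2P; Qs = 2.5P + 203.5.
Before the tax: set 460 − 2P = 2.5P + 203.5 → P* = €57, Q* = 346.
With the tax collected from buyers, demand (in seller-price terms) shifts: Qd = 460 − 2(P + 36).
New equilibrium: buyers pay €77, sellers receive €41, Q = 306. (Wedge: Pb − Ps = 36.)
The less price-elastic side of the market bears the larger share of a per-unit tax.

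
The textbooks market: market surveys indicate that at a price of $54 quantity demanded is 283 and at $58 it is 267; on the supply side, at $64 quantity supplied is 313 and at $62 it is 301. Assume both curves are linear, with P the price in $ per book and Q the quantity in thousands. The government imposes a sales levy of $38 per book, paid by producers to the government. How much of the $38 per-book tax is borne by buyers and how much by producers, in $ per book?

Buyers bear $22.8 per book; producers bear $15.2 per book.

Demand slope: (267 − 283)/(58 − 54) = -4, so Qd = 499 − 4P.
Supply slope: (301 − 313)/(62 − 64) = 6, so Qs = 6P − 71.
Before the tax: set 499 − 4P = 6P − 71 → P* = $57, Q* = 271.
With the tax collected from producers, supply shifts: Qs = 6(P − 38) − 71.
New equilibrium: buyers pay $79.8, producers receive $41.8, Q = 179.8. (Wedge: Pb − Ps = 38.)
Burden on buyers: $22.8; on producers: $15.2. (They sum to $38.)
The less price-elastic side of the market bears the larger share of a per-unit tax.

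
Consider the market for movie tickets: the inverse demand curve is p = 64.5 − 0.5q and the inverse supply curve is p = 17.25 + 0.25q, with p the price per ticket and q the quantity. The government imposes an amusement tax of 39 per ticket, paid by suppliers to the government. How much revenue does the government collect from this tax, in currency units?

Tax revenue = 429.

Inverting to q(p) form: qd = 129 − 2p; qs = 4p − 69.
Without the tax, 129 − 2p = 4p − 69 gives 6p = 198, so p* = 33 and q* = 63.
With the tax collected from suppliers, supply shifts: qs = 4(p − 39) − 69.
Solving gives q = 11 with buyers paying 59 and suppliers receiving 20 (the 39 wedge).
Revenue = t · Q = 39 · 11 = 429.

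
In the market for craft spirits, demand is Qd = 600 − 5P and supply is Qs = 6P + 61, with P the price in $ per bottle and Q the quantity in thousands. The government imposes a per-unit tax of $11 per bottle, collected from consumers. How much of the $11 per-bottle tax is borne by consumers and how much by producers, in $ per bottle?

Consumers bear $6 per bottle; producers bear $5 per bottle.

Without the tax, 600 − 5P = 6P + 61 gives 11P = 539, so P* = $49 and Q* = 355.
With the tax collected from consumers, demand (in seller-price terms) shifts: Qd = 600 − 5(P + 11).
Solving gives Q = 325 with consumers paying $55 and producers receiving $44 (the $11 wedge).
Burden on consumers: $6; on producers: $5. (They sum to $11.)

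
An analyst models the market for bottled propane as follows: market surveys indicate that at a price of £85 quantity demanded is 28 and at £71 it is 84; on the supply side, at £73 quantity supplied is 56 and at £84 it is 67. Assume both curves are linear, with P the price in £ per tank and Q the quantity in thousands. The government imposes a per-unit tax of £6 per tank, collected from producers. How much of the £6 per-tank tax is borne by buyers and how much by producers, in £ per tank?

Buyers bear £1.2 per tank; producers bear £4.8 per tank.

Demand slope: (84 − 28)/(71 − 85) = -4, so Qd = 368 − 4P.
Supply slope: (67 − 56)/(84 − 73) = 1, so Qs = P − 17.
Before the tax: set 368 − 4P = P − 17 → P* = £77, Q* = 60.
With the tax collected from producers, supply shifts: Qs = (P − 6) − 17.
New equilibrium: buyers pay £78.2, producers receive £72.2, Q = 55.2. (Wedge: Pb − Ps = 6.)
Burden on buyers: £1.2; on producers: £4.8. (They sum to £6.)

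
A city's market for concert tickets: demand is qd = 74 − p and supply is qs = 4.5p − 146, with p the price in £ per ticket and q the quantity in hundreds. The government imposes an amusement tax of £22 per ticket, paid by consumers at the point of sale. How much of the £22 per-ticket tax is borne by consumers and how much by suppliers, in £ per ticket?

Consumers bear £18 per ticket; suppliers bear £4 per ticket.

Without the tax, 74 − p = 4.5p − 146 gives 5.5p = 220, so p* = £40 and q* = 34.
With the tax collected from consumers, demand (in seller-price terms) shifts: qd = 74 − (p + 22).
Solving gives q = 16 with consumers paying £58 and suppliers receiving £36 (the £22 wedge).
Burden on consumers: £18; on suppliers: £4. (They sum to £22.)
The less price-elastic side of the market bears the larger share of a per-unit tax.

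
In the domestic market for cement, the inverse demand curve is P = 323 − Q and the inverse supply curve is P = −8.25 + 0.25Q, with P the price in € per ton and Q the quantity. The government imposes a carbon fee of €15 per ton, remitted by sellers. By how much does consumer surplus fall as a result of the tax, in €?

Consumer surplus falls by €3108.

Rewrite in direct form: Qd = 323 − P and Qs = 4P + 33.
Without the tax, 323 − P = 4P + 33 gives 5P = 290, so P* = €58 and Q* = 265.
With the tax collected from sellers, supply shifts: Qs = 4(P − 15) + 33.
New equilibrium: consumers pay €70, sellers receive €55, Q = 253. (Wedge: Pb − Ps = 15.)
ΔCS is the trapezoid between Q = 253 and Q = 265 of height €12: ½ · (265 + 253) · 12 = €3108.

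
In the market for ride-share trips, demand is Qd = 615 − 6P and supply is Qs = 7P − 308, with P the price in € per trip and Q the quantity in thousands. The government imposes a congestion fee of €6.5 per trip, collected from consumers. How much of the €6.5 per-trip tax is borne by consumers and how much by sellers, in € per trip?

Consumers bear €3.5 per trip; sellers bear €3 per trip.

Without the tax, 615 − 6P = 7P − 308 gives 13P = 923, so P* = €71 and Q* = 189.
With the tax collected from consumers, demand (in seller-price terms) shifts: Qd = 615 − 6(P + 6.5).
Solving gives Q = 168 with consumers paying €74.5 and sellers receiving €68 (the €6.5 wedge).
Burden on consumers: €3.5; on sellers: €3. (They sum to €6.5.)
The less price-elastic side of the market bears the larger share of a per-unit tax.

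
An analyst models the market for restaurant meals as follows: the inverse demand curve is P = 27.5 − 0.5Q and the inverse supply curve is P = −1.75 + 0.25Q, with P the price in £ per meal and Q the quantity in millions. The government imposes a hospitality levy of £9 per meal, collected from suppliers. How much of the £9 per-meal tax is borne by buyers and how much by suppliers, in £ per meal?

Buyers bear £6 per meal; suppliers bear £3 per meal.

Inverting to Q(P) form: Qd = 55 − 2P; Qs = 4P + 7.
Before the tax: set 55 − 2P = 4P + 7 → P* = £8, Q* = 39.
With the tax collected from suppliers, supply shifts: Qs = 4(P − 9) + 7.
New equilibrium: buyers pay £14, suppliers receive £5, Q = 27. (Wedge: Pb − Ps = 9.)
Burden on buyers: £6; on suppliers: £3. (They sum to £9.)
The less price-elastic side of the market bears the larger share of a per-unit tax.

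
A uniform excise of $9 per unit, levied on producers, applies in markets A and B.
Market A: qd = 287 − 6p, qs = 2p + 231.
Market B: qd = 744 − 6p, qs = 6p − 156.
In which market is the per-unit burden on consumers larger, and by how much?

Market A: pre-tax p* = $7, q* = 245; post-tax q = 231.5; per-unit burden on consumers = $2.25.
Market B: pre-tax p* = $75, q* = 294; post-tax q = 267; per-unit burden on consumers = $4.5.
Difference: $2.25 vs $4.5 → market B is larger by $2.25.

Market B, by $2.25.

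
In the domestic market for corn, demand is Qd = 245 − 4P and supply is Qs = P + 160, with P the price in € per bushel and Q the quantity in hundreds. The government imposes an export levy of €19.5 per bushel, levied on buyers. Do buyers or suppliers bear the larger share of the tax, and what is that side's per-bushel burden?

Suppliers bear the larger share: €15.6 per bushel.

Without the tax, 245 − 4P = P + 160 gives 5P = 85, so P* = €17 and Q* = 177.
With the tax collected from buyers, demand (in seller-price terms) shifts: Qd = 245 − 4(P + 19.5).
New equilibrium: buyers pay €20.9, suppliers receive €1.4, Q = 161.4. (Wedge: Pb − Ps = 19.5.)
Per-bushel burden: buyers €3.9, suppliers €15.6.
Suppliers take the larger share because supply is less price-elastic here (demand slope 4 vs supply slope 1).
The less price-elastic side of the market bears the larger share of a per-unit tax.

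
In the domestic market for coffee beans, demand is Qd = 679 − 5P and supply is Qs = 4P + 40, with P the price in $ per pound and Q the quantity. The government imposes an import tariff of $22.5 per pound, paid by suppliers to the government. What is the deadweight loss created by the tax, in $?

Deadweight loss = $562.5.

Without the tax, 679 − 5P = 4P + 40 gives 9P = 639, so P* = $71 and Q* = 324.
With the tax collected from suppliers, supply shifts: Qs = 4(P − 22.5) + 40.
Solving gives Q = 274 with consumers paying $81 and suppliers receiving $58.5 (the $22.5 wedge).
Quantity falls by |ΔQ| = |324 − 274| = 50.
DWL = ½ · t · |ΔQ| = ½ · 22.5 · 50 = $562.5.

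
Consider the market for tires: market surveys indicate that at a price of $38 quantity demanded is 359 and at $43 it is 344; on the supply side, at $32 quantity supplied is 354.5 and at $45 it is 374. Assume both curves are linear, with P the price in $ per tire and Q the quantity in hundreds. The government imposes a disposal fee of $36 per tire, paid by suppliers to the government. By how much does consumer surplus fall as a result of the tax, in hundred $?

Demand slope: (344 − 359)/(43 − 38) = -3, so Qd = 473 − 3P.
Supply slope: (374 − 354.5)/(45 − 32) = 1.5, so Qs = 1.5P + 306.5.
Before the tax: set 473 − 3P = 1.5P + 306.5 → P* = $37, Q* = 362.
With the tax collected from suppliers, supply shifts: Qs = 1.5(P − 36) + 306.5.
New equilibrium: buyers pay $49, suppliers receive $13, Q = 326. (Wedge: Pb − Ps = 36.)
ΔCS is the trapezoid between Q = 326 and Q = 362 of height $12: ½ · (362 + 326) · 12 = $4128.

Consumer surplus falls by $4128 hundred.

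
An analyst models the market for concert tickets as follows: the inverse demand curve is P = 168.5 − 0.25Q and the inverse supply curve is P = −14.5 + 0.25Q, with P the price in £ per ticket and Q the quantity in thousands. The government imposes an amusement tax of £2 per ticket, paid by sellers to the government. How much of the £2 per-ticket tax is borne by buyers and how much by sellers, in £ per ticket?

Rewrite in direct form: Qd = 674 − 4P and Qs = 4P + 58.
Before the tax: set 674 − 4P = 4P + 58 → P* = £77, Q* = 366.
With the tax collected from sellers, supply shifts: Qs = 4(P − 2) + 58.
New equilibrium: buyers pay £78, sellers receive £76, Q = 362. (Wedge: Pb − Ps = 2.)
Burden on buyers: £1; on sellers: £1. (They sum to £2.)

Buyers bear £1 per ticket; sellers bear £1 per ticket.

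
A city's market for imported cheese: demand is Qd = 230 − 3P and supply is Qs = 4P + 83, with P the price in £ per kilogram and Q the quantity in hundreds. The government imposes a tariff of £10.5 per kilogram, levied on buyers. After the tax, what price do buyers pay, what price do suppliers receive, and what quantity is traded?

Buyers pay £27; suppliers receive £16.5; quantity = 149.

Without the tax, 230 − 3P = 4P + 83 gives 7P = 147, so P* = £21 and Q* = 167.
With the tax collected from buyers, demand (in seller-price terms) shifts: Qd = 230 − 3(P + 10.5).
Solving gives Q = 149 with buyers paying £27 and suppliers receiving £16.5 (the £10.5 wedge).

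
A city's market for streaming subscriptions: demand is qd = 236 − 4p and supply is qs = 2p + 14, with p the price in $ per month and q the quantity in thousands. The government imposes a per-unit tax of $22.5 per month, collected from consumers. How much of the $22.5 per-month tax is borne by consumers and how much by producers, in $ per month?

Consumers bear $7.5 per month; producers bear $15 per month.

Without the tax, 236 − 4p = 2p + 14 gives 6p = 222, so p* = $37 and q* = 88.
With the tax collected from consumers, demand (in seller-price terms) shifts: qd = 236 − 4(p + 22.5).
Solving gives q = 58 with consumers paying $44.5 and producers receiving $22 (the $22.5 wedge).
Burden on consumers: $7.5; on producers: $15. (They sum to $22.5.)
The less price-elastic side of the market bears the larger share of a per-unit tax.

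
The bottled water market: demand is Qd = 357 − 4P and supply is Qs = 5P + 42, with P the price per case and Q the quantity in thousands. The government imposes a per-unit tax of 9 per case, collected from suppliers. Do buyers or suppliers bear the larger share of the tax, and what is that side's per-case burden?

Before the tax: set 357 − 4P = 5P + 42 → P* = 35, Q* = 217.
With the tax collected from suppliers, supply shifts: Qs = 5(P − 9) + 42.
New equilibrium: buyers pay 40, suppliers receive 31, Q = 197. (Wedge: Pb − Ps = 9.)
Per-case burden: buyers 5, suppliers 4.
Buyers take the larger share because demand is less price-elastic here (demand slope 4 vs supply slope 5).

Buyers bear the larger share: 5 per case.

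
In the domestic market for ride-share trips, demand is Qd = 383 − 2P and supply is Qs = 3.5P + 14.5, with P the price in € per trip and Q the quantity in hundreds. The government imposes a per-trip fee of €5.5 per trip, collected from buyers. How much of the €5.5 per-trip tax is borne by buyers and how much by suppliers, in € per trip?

Before the tax: set 383 − 2P = 3.5P + 14.5 → P* = €67, Q* = 249.
With the tax collected from buyers, demand (in seller-price terms) shifts: Qd = 383 − 2(P + 5.5).
Solving gives Q = 242 with buyers paying €70.5 and suppliers receiving €65 (the €5.5 wedge).
Burden on buyers: €3.5; on suppliers: €2. (They sum to €5.5.)
The less price-elastic side of the market bears the larger share of a per-unit tax.

Buyers bear €3.5 per trip; suppliers bear €2 per trip.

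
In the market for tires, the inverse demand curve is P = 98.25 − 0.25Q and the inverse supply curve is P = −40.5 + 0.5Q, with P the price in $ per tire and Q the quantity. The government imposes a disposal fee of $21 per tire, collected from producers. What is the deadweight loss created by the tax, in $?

Deadweight loss = $294.

Rewrite in direct form: Qd = 393 − 4P and Qs = 2P + 81.
Without the tax, 393 − 4P = 2P + 81 gives 6P = 312, so P* = $52 and Q* = 185.
With the tax collected from producers, supply shifts: Qs = 2(P − 21) + 81.
New equilibrium: buyers pay $59, producers receive $38, Q = 157. (Wedge: Pb − Ps = 21.)
Quantity falls by |ΔQ| = |185 − 157| = 28.
DWL = ½ · t · |ΔQ| = ½ · 21 · 28 = $294.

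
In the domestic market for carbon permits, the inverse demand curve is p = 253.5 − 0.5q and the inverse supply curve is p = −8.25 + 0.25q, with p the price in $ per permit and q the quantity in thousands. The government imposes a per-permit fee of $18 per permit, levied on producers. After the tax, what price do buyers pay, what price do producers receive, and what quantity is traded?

Buyers pay $91; producers receive $73; quantity = 325.

Rewrite in direct form: qd = 507 − 2p and qs = 4p + 33.
Without the tax, 507 − 2p = 4p + 33 gives 6p = 474, so p* = $79 and q* = 349.
With the tax collected from producers, supply shifts: qs = 4(p − 18) + 33.
Solving gives q = 325 with buyers paying $91 and producers receiving $73 (the $18 wedge).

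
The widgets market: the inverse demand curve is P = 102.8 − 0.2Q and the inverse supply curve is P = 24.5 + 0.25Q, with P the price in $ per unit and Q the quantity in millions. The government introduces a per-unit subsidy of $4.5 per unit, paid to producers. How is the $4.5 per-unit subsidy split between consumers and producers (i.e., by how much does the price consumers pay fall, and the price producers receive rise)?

Consumers gain $2 per unit; producers gain $2.5 per unit.

Inverting to Q(P) form: Qd = 514 − 5P; Qs = 4P − 98.
Before the subsidy: set 514 − 5P = 4P − 98 → P* = $68, Q* = 174.
With a per-unit subsidy paid to producers, each receives P + 4.5 per unit sold, so supply becomes Qs = 4(P + 4.5) − 98.
New equilibrium: consumers pay $66, producers receive $70.5, Q = 184. (Wedge: Pb − Ps = −4.5.)
Gain to consumers: $2; to producers: $2.5. (They sum to $4.5.)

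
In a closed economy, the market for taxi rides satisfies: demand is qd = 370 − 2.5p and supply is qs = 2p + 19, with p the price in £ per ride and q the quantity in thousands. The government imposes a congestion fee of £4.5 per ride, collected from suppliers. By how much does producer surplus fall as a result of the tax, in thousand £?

Before the tax: set 370 − 2.5p = 2p + 19 → p* = £78, q* = 175.
With the tax collected from suppliers, supply shifts: qs = 2(p − 4.5) + 19.
Solving gives q = 170 with consumers paying £80 and suppliers receiving £75.5 (the £4.5 wedge).
ΔPS is the trapezoid between Q = 170 and Q = 175 of height £2.5: ½ · (175 + 170) · 2.5 = £431.25.

Producer surplus falls by £431.25 thousand.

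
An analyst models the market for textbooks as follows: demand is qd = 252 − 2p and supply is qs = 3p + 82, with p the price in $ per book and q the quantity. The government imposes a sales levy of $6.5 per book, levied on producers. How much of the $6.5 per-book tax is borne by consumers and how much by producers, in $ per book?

Consumers bear $3.9 per book; producers bear $2.6 per book.

Before the tax: set 252 − 2p = 3p + 82 → p* = $34, q* = 184.
With the tax collected from producers, supply shifts: qs = 3(p − 6.5) + 82.
New equilibrium: consumers pay $37.9, producers receive $31.4, q = 176.2. (Wedge: pb − ps = 6.5.)
Burden on consumers: $3.9; on producers: $2.6. (They sum to $6.5.)
The less price-elastic side of the market bears the larger share of a per-unit tax.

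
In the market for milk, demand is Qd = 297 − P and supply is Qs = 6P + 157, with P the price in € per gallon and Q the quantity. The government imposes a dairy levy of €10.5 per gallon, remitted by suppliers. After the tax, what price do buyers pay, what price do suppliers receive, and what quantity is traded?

Before the tax: set 297 − P = 6P + 157 → P* = €20, Q* = 277.
With the tax collected from suppliers, supply shifts: Qs = 6(P − 10.5) + 157.
Solving gives Q = 268 with buyers paying €29 and suppliers receiving €18.5 (the €10.5 wedge).
The less price-elastic side of the market bears the larger share of a per-unit tax.

Buyers pay €29; suppliers receive €18.5; quantity = 268.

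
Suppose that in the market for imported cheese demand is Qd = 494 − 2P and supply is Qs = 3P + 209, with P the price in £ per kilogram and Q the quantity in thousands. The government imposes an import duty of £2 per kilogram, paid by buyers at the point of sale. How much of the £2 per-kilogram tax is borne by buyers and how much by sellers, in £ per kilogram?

Without the tax, 494 − 2P = 3P + 209 gives 5P = 285, so P* = £57 and Q* = 380.
With the tax collected from buyers, demand (in seller-price terms) shifts: Qd = 494 − 2(P + 2).
Solving gives Q = 377.6 with buyers paying £58.2 and sellers receiving £56.2 (the £2 wedge).
Burden on buyers: £1.2; on sellers: £0.8. (They sum to £2.)
The less price-elastic side of the market bears the larger share of a per-unit tax.

Buyers bear £1.2 per kilogram; sellers bear £0.8 per kilogram.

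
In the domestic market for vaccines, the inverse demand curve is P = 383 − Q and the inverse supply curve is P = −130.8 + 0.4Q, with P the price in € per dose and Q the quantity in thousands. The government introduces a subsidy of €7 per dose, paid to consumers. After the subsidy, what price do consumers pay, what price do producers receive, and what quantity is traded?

Consumers pay €11; producers receive €18; quantity = 372.

Rewrite in direct form: Qd = 383 − P and Qs = 2.5P + 327.
Without the subsidy, 383 − P = 2.5P + 327 gives 3.5P = 56, so P* = €16 and Q* = 367.
With a per-unit subsidy paid to consumers, each effectively pays P − 7, so demand becomes Qd = 383 − (P − 7).
New equilibrium: consumers pay €11, producers receive €18, Q = 372. (Wedge: Pb − Ps = −7.)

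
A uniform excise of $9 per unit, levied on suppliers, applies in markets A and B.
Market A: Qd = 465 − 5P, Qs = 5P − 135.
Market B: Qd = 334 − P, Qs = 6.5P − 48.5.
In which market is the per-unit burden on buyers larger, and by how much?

Market A: pre-tax P* = $60, Q* = 165; post-tax Q = 142.5; per-unit burden on buyers = $4.5.
Market B: pre-tax P* = $51, Q* = 283; post-tax Q = 275.2; per-unit burden on buyers = $7.8.
Difference: $4.5 vs $7.8 → market B is larger by $3.3.

Market B, by $3.3.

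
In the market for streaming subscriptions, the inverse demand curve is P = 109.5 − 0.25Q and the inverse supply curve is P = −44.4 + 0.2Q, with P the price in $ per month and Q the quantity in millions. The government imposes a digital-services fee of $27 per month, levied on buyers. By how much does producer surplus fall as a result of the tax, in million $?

Rewrite in direct form: Qd = 438 − 4P and Qs = 5P + 222.
Without the tax, 438 − 4P = 5P + 222 gives 9P = 216, so P* = $24 and Q* = 342.
With the tax collected from buyers, demand (in seller-price terms) shifts: Qd = 438 − 4(P + 27).
Solving gives Q = 282 with buyers paying $39 and sellers receiving $12 (the $27 wedge).
ΔPS is the trapezoid between Q = 282 and Q = 342 of height $12: ½ · (342 + 282) · 12 = $3744.

Producer surplus falls by $3744 million.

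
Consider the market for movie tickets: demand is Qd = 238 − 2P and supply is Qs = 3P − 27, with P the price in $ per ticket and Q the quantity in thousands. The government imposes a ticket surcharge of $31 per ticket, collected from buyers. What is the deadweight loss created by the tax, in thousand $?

Without the tax, 238 − 2P = 3P − 27 gives 5P = 265, so P* = $53 and Q* = 132.
With the tax collected from buyers, demand (in seller-price terms) shifts: Qd = 238 − 2(P + 31).
New equilibrium: buyers pay $71.6, producers receive $40.6, Q = 94.8. (Wedge: Pb − Ps = 31.)
Quantity falls by |ΔQ| = |132 − 94.8| = 37.2.
DWL = ½ · t · |ΔQ| = ½ · 31 · 37.2 = $576.6.

Deadweight loss = $576.6 thousand.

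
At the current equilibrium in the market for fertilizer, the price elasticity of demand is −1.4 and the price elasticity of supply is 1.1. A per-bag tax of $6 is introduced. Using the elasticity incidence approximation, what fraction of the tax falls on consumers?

Consumers' share ≈ 0.44.

Incidence ratio: consumers' share ≈ εs / (εs + |εd|) = 1.1 / (1.1 + 1.4) = 0.44.
Supply is the less elastic side, so consumers bear the smaller share.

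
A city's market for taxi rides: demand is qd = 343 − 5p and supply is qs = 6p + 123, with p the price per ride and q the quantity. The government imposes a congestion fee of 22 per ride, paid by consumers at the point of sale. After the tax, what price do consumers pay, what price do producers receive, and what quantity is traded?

Consumers pay 32; producers receive 10; quantity = 183.

Before the tax: set 343 − 5p = 6p + 123 → p* = 20, q* = 243.
With the tax collected from consumers, demand (in seller-price terms) shifts: qd = 343 − 5(p + 22).
New equilibrium: consumers pay 32, producers receive 10, q = 183. (Wedge: pb − ps = 22.)
The less price-elastic side of the market bears the larger share of a per-unit tax.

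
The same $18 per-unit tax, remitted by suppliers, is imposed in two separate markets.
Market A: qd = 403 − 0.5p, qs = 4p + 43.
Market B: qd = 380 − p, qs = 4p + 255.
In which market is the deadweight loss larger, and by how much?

Market A: pre-tax p* = $80, q* = 363; post-tax q = 355; deadweight loss = $72.
Market B: pre-tax p* = $25, q* = 355; post-tax q = 340.6; deadweight loss = $129.6.
Difference: $72 vs $129.6 → market B is larger by $57.6.

Market B, by $57.6.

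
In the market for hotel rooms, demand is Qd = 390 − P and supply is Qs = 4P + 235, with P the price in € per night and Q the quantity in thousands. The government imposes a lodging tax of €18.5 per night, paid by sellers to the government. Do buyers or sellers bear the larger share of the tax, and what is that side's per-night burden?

Buyers bear the larger share: €14.8 per night.

Before the tax: set 390 − P = 4P + 235 → P* = €31, Q* = 359.
With the tax collected from sellers, supply shifts: Qs = 4(P − 18.5) + 235.
New equilibrium: buyers pay €45.8, sellers receive €27.3, Q = 344.2. (Wedge: Pb − Ps = 18.5.)
Per-night burden: buyers €14.8, sellers €3.7.
Buyers take the larger share because demand is less price-elastic here (demand slope 1 vs supply slope 4).
The less price-elastic side of the market bears the larger share of a per-unit tax.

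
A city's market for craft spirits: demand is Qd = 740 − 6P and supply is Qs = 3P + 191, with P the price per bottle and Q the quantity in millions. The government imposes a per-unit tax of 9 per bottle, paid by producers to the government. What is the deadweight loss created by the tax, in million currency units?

Without the tax, 740 − 6P = 3P + 191 gives 9P = 549, so P* = 61 and Q* = 374.
With the tax collected from producers, supply shifts: Qs = 3(P − 9) + 191.
New equilibrium: consumers pay 64, producers receive 55, Q = 356. (Wedge: Pb − Ps = 9.)
Quantity falls by |ΔQ| = |374 − 356| = 18.
DWL = ½ · t · |ΔQ| = ½ · 9 · 18 = 81.

Deadweight loss = 81 million.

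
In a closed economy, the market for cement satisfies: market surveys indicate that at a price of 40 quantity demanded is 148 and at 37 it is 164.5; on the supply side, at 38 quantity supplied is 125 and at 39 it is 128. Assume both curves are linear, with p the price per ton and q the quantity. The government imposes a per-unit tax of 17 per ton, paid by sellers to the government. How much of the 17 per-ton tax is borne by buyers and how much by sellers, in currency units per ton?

Buyers bear 6 per ton; sellers bear 11 per ton.

Demand slope: (164.5 − 148)/(37 − 40) = -5.5, so qd = 368 − 5.5p.
Supply slope: (128 − 125)/(39 − 38) = 3, so qs = 3p + 11.
Before the tax: set 368 − 5.5p = 3p + 11 → p* = 42, q* = 137.
With the tax collected from sellers, supply shifts: qs = 3(p − 17) + 11.
Solving gives q = 104 with buyers paying 48 and sellers receiving 31 (the 17 wedge).
Burden on buyers: 6; on sellers: 11. (They sum to 17.)
The less price-elastic side of the market bears the larger share of a per-unit tax.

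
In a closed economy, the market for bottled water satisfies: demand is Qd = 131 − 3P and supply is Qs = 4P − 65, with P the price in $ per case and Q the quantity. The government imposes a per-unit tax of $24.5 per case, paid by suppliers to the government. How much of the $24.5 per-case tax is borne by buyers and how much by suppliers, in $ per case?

Without the tax, 131 − 3P = 4P − 65 gives 7P = 196, so P* = $28 and Q* = 47.
With the tax collected from suppliers, supply shifts: Qs = 4(P − 24.5) − 65.
Solving gives Q = 5 with buyers paying $42 and suppliers receiving $17.5 (the $24.5 wedge).
Burden on buyers: $14; on suppliers: $10.5. (They sum to $24.5.)
The less price-elastic side of the market bears the larger share of a per-unit tax.

Buyers bear $14 per case; suppliers bear $10.5 per case.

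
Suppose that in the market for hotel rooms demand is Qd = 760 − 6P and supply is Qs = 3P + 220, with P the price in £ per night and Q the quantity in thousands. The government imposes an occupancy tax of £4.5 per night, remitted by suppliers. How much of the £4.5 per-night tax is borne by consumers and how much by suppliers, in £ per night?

Without the tax, 760 − 6P = 3P + 220 gives 9P = 540, so P* = £60 and Q* = 400.
With the tax collected from suppliers, supply shifts: Qs = 3(P − 4.5) + 220.
Solving gives Q = 391 with consumers paying £61.5 and suppliers receiving £57 (the £4.5 wedge).
Burden on consumers: £1.5; on suppliers: £3. (They sum to £4.5.)
The less price-elastic side of the market bears the larger share of a per-unit tax.

Consumers bear £1.5 per night; suppliers bear £3 per night.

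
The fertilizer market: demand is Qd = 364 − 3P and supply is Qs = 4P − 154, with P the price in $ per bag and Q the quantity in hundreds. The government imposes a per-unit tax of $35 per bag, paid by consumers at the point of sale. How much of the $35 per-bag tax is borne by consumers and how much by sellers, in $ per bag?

Before the tax: set 364 − 3P = 4P − 154 → P* = $74, Q* = 142.
With the tax collected from consumers, demand (in seller-price terms) shifts: Qd = 364 − 3(P + 35).
Solving gives Q = 82 with consumers paying $94 and sellers receiving $59 (the $35 wedge).
Burden on consumers: $20; on sellers: $15. (They sum to $35.)

Consumers bear $20 per bag; sellers bear $15 per bag.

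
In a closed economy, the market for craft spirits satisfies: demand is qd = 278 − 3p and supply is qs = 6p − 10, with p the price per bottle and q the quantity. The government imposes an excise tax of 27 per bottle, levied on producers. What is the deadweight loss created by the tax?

Deadweight loss = 729.

Without the tax, 278 − 3p = 6p − 10 gives 9p = 288, so p* = 32 and q* = 182.
With the tax collected from producers, supply shifts: qs = 6(p − 27) − 10.
New equilibrium: buyers pay 50, producers receive 23, q = 128. (Wedge: pb − ps = 27.)
Quantity falls by |ΔQ| = |182 − 128| = 54.
DWL = ½ · t · |ΔQ| = ½ · 27 · 54 = 729.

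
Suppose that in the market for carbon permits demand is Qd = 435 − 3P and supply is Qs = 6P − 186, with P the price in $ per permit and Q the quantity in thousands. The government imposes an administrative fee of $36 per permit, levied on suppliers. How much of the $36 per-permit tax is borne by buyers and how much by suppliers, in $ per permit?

Buyers bear $24 per permit; suppliers bear $12 per permit.

Without the tax, 435 − 3P = 6P − 186 gives 9P = 621, so P* = $69 and Q* = 228.
With the tax collected from suppliers, supply shifts: Qs = 6(P − 36) − 186.
Solving gives Q = 156 with buyers paying $93 and suppliers receiving $57 (the $36 wedge).
Burden on buyers: $24; on suppliers: $12. (They sum to $36.)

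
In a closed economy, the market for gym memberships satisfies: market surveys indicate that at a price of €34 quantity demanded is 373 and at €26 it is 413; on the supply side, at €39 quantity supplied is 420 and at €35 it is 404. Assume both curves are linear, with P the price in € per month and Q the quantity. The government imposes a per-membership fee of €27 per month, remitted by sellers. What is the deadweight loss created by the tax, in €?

Demand slope: (413 − 373)/(26 − 34) = -5, so Qd = 543 − 5P.
Supply slope: (404 − 420)/(35 − 39) = 4, so Qs = 4P + 264.
Without the tax, 543 − 5P = 4P + 264 gives 9P = 279, so P* = €31 and Q* = 388.
With the tax collected from sellers, supply shifts: Qs = 4(P − 27) + 264.
New equilibrium: consumers pay €43, sellers receive €16, Q = 328. (Wedge: Pb − Ps = 27.)
Quantity falls by |ΔQ| = |388 − 328| = 60.
DWL = ½ · t · |ΔQ| = ½ · 27 · 60 = €810.

Deadweight loss = €810.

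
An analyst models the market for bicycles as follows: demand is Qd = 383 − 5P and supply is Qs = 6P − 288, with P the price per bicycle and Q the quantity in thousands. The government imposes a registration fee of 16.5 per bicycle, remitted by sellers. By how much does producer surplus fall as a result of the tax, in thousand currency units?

Before the tax: set 383 − 5P = 6P − 288 → P* = 61, Q* = 78.
With the tax collected from sellers, supply shifts: Qs = 6(P − 16.5) − 288.
New equilibrium: buyers pay 70, sellers receive 53.5, Q = 33. (Wedge: Pb − Ps = 16.5.)
ΔPS is the trapezoid between Q = 33 and Q = 78 of height 7.5: ½ · (78 + 33) · 7.5 = 416.25.

Producer surplus falls by 416.25 thousand.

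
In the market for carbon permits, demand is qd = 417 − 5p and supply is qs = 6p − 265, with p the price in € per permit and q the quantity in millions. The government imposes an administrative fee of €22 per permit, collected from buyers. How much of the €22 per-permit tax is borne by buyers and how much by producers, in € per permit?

Before the tax: set 417 − 5p = 6p − 265 → p* = €62, q* = 107.
With the tax collected from buyers, demand (in seller-price terms) shifts: qd = 417 − 5(p + 22).
New equilibrium: buyers pay €74, producers receive €52, q = 47. (Wedge: pb − ps = 22.)
Burden on buyers: €12; on producers: €10. (They sum to €22.)

Buyers bear €12 per permit; producers bear €10 per permit.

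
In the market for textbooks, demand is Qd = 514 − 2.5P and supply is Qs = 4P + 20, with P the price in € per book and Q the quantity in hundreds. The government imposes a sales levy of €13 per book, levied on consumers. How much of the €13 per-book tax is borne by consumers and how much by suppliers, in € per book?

Consumers bear €8 per book; suppliers bear €5 per book.

Before the tax: set 514 − 2.5P = 4P + 20 → P* = €76, Q* = 324.
With the tax collected from consumers, demand (in seller-price terms) shifts: Qd = 514 − 2.5(P + 13).
New equilibrium: consumers pay €84, suppliers receive €71, Q = 304. (Wedge: Pb − Ps = 13.)
Burden on consumers: €8; on suppliers: €5. (They sum to €13.)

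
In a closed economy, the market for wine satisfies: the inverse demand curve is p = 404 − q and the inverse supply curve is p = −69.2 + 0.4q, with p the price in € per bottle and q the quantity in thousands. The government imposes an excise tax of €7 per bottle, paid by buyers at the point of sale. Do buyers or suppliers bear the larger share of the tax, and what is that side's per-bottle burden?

Inverting to q(p) form: qd = 404 − p; qs = 2.5p + 173.
Without the tax, 404 − p = 2.5p + 173 gives 3.5p = 231, so p* = €66 and q* = 338.
With the tax collected from buyers, demand (in seller-price terms) shifts: qd = 404 − (p + 7).
New equilibrium: buyers pay €71, suppliers receive €64, q = 333. (Wedge: pb − ps = 7.)
Per-bottle burden: buyers €5, suppliers €2.
Buyers take the larger share because demand is less price-elastic here (demand slope 1 vs supply slope 2.5).

Buyers bear the larger share: €5 per bottle.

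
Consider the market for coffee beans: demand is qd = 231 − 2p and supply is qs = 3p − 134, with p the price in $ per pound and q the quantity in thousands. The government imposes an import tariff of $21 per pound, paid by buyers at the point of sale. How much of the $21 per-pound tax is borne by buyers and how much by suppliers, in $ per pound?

Buyers bear $12.6 per pound; suppliers bear $8.4 per pound.

Before the tax: set 231 − 2p = 3p − 134 → p* = $73, q* = 85.
With the tax collected from buyers, demand (in seller-price terms) shifts: qd = 231 − 2(p + 21).
New equilibrium: buyers pay $85.6, suppliers receive $64.6, q = 59.8. (Wedge: pb − ps = 21.)
Burden on buyers: $12.6; on suppliers: $8.4. (They sum to $21.)
The less price-elastic side of the market bears the larger share of a per-unit tax.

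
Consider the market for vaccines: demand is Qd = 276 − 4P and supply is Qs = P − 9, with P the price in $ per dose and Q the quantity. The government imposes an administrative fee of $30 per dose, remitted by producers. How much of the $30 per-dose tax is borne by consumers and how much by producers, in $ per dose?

Consumers bear $6 per dose; producers bear $24 per dose.

Before the tax: set 276 − 4P = P − 9 → P* = $57, Q* = 48.
With the tax collected from producers, supply shifts: Qs = (P − 30) − 9.
Solving gives Q = 24 with consumers paying $63 and producers receiving $33 (the $30 wedge).
Burden on consumers: $6; on producers: $24. (They sum to $30.)
The less price-elastic side of the market bears the larger share of a per-unit tax.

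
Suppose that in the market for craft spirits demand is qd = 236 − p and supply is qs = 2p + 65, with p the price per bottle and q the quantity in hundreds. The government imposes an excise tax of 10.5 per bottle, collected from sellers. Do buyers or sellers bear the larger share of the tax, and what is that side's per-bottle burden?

Before the tax: set 236 − p = 2p + 65 → p* = 57, q* = 179.
With the tax collected from sellers, supply shifts: qs = 2(p − 10.5) + 65.
Solving gives q = 172 with buyers paying 64 and sellers receiving 53.5 (the 10.5 wedge).
Per-bottle burden: buyers 7, sellers 3.5.
Buyers take the larger share because demand is less price-elastic here (demand slope 1 vs supply slope 2).
The less price-elastic side of the market bears the larger share of a per-unit tax.

Buyers bear the larger share: 7 per bottle.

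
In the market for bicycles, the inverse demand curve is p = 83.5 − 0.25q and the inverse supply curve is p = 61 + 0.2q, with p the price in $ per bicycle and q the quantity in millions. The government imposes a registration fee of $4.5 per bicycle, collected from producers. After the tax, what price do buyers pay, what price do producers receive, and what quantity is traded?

Buyers pay $73.5; producers receive $69; quantity = 40.

Inverting to q(p) form: qd = 334 − 4p; qs = 5p − 305.
Before the tax: set 334 − 4p = 5p − 305 → p* = $71, q* = 50.
With the tax collected from producers, supply shifts: qs = 5(p − 4.5) − 305.
Solving gives q = 40 with buyers paying $73.5 and producers receiving $69 (the $4.5 wedge).
The less price-elastic side of the market bears the larger share of a per-unit tax.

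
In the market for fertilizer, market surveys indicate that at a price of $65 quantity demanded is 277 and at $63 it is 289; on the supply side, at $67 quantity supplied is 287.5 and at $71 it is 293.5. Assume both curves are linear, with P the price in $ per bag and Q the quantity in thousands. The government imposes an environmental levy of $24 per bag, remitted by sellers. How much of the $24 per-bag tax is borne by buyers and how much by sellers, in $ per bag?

Demand slope: (289 − 277)/(63 − 65) = -6, so Qd = 667 − 6P.
Supply slope: (293.5 − 287.5)/(71 − 67) = 1.5, so Qs = 1.5P + 187.
Before the tax: set 667 − 6P = 1.5P + 187 → P* = $64, Q* = 283.
With the tax collected from sellers, supply shifts: Qs = 1.5(P − 24) + 187.
New equilibrium: buyers pay $68.8, sellers receive $44.8, Q = 254.2. (Wedge: Pb − Ps = 24.)
Burden on buyers: $4.8; on sellers: $19.2. (They sum to $24.)

Buyers bear $4.8 per bag; sellers bear $19.2 per bag.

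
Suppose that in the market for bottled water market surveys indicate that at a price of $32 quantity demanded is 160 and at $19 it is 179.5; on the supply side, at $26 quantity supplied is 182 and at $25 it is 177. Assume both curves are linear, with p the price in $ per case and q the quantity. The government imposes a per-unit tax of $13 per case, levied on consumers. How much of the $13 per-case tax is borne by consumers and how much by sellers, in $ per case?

Consumers bear $10 per case; sellers bear $3 per case.

Demand slope: (179.5 − 160)/(19 − 32) = -1.5, so qd = 208 − 1.5p.
Supply slope: (177 − 182)/(25 − 26) = 5, so qs = 5p + 52.
Without the tax, 208 − 1.5p = 5p + 52 gives 6.5p = 156, so p* = $24 and q* = 172.
With the tax collected from consumers, demand (in seller-price terms) shifts: qd = 208 − 1.5(p + 13).
Solving gives q = 157 with consumers paying $34 and sellers receiving $21 (the $13 wedge).
Burden on consumers: $10; on sellers: $3. (They sum to $13.)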